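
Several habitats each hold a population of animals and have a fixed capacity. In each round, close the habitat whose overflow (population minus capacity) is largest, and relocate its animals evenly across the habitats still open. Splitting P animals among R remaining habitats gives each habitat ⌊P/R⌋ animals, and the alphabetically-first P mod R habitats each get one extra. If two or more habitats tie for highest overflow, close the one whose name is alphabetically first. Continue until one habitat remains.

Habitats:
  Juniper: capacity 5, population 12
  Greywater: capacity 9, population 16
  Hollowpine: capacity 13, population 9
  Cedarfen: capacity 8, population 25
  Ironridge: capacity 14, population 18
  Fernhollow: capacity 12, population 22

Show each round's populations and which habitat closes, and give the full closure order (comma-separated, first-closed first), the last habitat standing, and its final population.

Closure order: Cedarfen, Fernhollow, Greywater, Juniper, Ironridge
Last habitat: Hollowpine with 102 animals

Round 1: Cedarfen=25 Fernhollow=22 Greywater=16 Hollowpine=9 Ironridge=18 Juniper=12 → close Cedarfen (overflow 17)
  25÷5 = 5 each, +1 to first 0
Round 2: Fernhollow=27 Greywater=21 Hollowpine=14 Ironridge=23 Juniper=17 → close Fernhollow (overflow 15)
  27÷4 = 6 each, +1 to first 3
Round 3: Greywater=28 Hollowpine=21 Ironridge=30 Juniper=23 → close Greywater (overflow 19)
  28÷3 = 9 each, +1 to first 1
Round 4: Hollowpine=31 Ironridge=39 Juniper=32 → close Juniper (overflow 27)
  32÷2 = 16 each, +1 to first 0
Round 5: Hollowpine=47 Ironridge=55 → close Ironridge (overflow 41)
  55÷1 = 55 each, +1 to first 0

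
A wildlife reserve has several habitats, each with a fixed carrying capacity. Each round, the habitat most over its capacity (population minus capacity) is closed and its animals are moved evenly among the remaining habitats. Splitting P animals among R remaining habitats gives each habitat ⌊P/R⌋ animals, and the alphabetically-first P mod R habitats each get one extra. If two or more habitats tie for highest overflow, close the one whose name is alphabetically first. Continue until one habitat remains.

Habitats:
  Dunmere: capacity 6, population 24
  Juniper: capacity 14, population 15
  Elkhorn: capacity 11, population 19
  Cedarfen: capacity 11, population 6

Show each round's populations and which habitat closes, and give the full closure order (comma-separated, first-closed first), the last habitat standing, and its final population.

Round 1: Cedarfen=6 Dunmere=24 Elkhorn=19 Juniper=15 → close Dunmere (overflow 18)
  24÷3 = 8 each, +1 to first 0
Round 2: Cedarfen=14 Elkhorn=27 Juniper=23 → close Elkhorn (overflow 16)
  27÷2 = 13 each, +1 to first 1
Round 3: Cedarfen=28 Juniper=36 → close Juniper (overflow 22)
  36÷1 = 36 each, +1 to first 0

Closure order: Dunmere, Elkhorn, Juniper
Last habitat: Cedarfen with 64 animals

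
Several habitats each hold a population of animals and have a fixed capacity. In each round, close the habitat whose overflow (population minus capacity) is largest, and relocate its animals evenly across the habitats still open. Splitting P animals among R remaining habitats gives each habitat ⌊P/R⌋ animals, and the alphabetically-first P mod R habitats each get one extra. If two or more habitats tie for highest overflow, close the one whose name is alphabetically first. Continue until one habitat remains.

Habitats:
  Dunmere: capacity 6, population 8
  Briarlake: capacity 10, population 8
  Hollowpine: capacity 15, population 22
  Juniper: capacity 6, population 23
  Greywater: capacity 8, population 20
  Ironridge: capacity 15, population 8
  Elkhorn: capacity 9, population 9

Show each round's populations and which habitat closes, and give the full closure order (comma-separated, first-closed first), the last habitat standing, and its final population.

Closure order: Juniper, Greywater, Hollowpine, Dunmere, Elkhorn, Briarlake
Last habitat: Ironridge with 98 animals

Round 1: Briarlake=8 Dunmere=8 Elkhorn=9 Greywater=20 Hollowpine=22 Ironridge=8 Juniper=23 → close Juniper (overflow 17)
  23÷6 = 3 each, +1 to first 5
Round 2: Briarlake=12 Dunmere=12 Elkhorn=13 Greywater=24 Hollowpine=26 Ironridge=11 → close Greywater (overflow 16)
  24÷5 = 4 each, +1 to first 4
Round 3: Briarlake=17 Dunmere=17 Elkhorn=18 Hollowpine=31 Ironridge=15 → close Hollowpine (overflow 16)
  31÷4 = 7 each, +1 to first 3
Round 4: Briarlake=25 Dunmere=25 Elkhorn=26 Ironridge=22 → close Dunmere (overflow 19)
  25÷3 = 8 each, +1 to first 1
Round 5: Briarlake=34 Elkhorn=34 Ironridge=30 → close Elkhorn (overflow 25)
  34÷2 = 17 each, +1 to first 0
Round 6: Briarlake=51 Ironridge=47 → close Briarlake (overflow 41)
  51÷1 = 51 each, +1 to first 0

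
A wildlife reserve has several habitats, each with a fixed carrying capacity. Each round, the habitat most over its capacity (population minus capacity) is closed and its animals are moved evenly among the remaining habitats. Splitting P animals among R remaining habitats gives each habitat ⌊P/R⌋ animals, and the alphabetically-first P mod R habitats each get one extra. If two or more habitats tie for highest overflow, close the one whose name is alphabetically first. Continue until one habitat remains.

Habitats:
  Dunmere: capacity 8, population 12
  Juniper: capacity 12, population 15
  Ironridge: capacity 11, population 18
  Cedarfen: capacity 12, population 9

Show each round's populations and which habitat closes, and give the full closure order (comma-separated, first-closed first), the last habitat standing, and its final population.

Closure order: Ironridge, Dunmere, Juniper
Last habitat: Cedarfen with 54 animals

Round 1: Cedarfen=9 Dunmere=12 Ironridge=18 Juniper=15 → close Ironridge (overflow 7)
  18÷3 = 6 each, +1 to first 0
Round 2: Cedarfen=15 Dunmere=18 Juniper=21 → close Dunmere (overflow 10)
  18÷2 = 9 each, +1 to first 0
Round 3: Cedarfen=24 Juniper=30 → close Juniper (overflow 18)
  30÷1 = 30 each, +1 to first 0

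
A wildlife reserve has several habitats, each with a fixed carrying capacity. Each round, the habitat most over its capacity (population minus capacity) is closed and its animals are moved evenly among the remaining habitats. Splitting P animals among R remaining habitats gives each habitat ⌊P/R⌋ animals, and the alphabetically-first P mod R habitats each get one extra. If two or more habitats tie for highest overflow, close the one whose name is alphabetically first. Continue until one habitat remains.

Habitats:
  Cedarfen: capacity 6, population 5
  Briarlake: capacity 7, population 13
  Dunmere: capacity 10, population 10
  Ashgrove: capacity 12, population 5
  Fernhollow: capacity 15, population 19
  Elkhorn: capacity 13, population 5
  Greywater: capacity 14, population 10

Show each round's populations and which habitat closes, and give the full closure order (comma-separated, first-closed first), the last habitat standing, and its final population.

Round 1: Ashgrove=5 Briarlake=13 Cedarfen=5 Dunmere=10 Elkhorn=5 Fernhollow=19 Greywater=10 → close Briarlake (overflow 6)
  13÷6 = 2 each, +1 to first 1
Round 2: Ashgrove=8 Cedarfen=7 Dunmere=12 Elkhorn=7 Fernhollow=21 Greywater=12 → close Fernhollow (overflow 6)
  21÷5 = 4 each, +1 to first 1
Round 3: Ashgrove=13 Cedarfen=11 Dunmere=16 Elkhorn=11 Greywater=16 → close Dunmere (overflow 6)
  16÷4 = 4 each, +1 to first 0
Round 4: Ashgrove=17 Cedarfen=15 Elkhorn=15 Greywater=20 → close Cedarfen (overflow 9)
  15÷3 = 5 each, +1 to first 0
Round 5: Ashgrove=22 Elkhorn=20 Greywater=25 → close Greywater (overflow 11)
  25÷2 = 12 each, +1 to first 1
Round 6: Ashgrove=35 Elkhorn=32 → close Ashgrove (overflow 23)
  35÷1 = 35 each, +1 to first 0

Closure order: Briarlake, Fernhollow, Dunmere, Cedarfen, Greywater, Ashgrove
Last habitat: Elkhorn with 67 animals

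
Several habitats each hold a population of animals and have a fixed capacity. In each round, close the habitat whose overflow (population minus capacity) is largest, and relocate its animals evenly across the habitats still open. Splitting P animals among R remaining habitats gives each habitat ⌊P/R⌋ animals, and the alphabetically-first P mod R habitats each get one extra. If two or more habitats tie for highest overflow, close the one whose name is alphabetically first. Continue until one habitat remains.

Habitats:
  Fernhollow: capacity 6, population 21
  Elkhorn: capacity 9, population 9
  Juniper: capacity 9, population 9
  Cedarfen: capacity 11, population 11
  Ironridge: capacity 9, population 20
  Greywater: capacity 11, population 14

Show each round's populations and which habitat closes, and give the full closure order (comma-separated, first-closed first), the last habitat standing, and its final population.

Closure order: Fernhollow, Ironridge, Greywater, Cedarfen, Elkhorn
Last habitat: Juniper with 84 animals

Round 1: Cedarfen=11 Elkhorn=9 Fernhollow=21 Greywater=14 Ironridge=20 Juniper=9 → close Fernhollow (overflow 15)
  21÷5 = 4 each, +1 to first 1
Round 2: Cedarfen=16 Elkhorn=13 Greywater=18 Ironridge=24 Juniper=13 → close Ironridge (overflow 15)
  24÷4 = 6 each, +1 to first 0
Round 3: Cedarfen=22 Elkhorn=19 Greywater=24 Juniper=19 → close Greywater (overflow 13)
  24÷3 = 8 each, +1 to first 0
Round 4: Cedarfen=30 Elkhorn=27 Juniper=27 → close Cedarfen (overflow 19)
  30÷2 = 15 each, +1 to first 0
Round 5: Elkhorn=42 Juniper=42 → close Elkhorn (overflow 33)
  42÷1 = 42 each, +1 to first 0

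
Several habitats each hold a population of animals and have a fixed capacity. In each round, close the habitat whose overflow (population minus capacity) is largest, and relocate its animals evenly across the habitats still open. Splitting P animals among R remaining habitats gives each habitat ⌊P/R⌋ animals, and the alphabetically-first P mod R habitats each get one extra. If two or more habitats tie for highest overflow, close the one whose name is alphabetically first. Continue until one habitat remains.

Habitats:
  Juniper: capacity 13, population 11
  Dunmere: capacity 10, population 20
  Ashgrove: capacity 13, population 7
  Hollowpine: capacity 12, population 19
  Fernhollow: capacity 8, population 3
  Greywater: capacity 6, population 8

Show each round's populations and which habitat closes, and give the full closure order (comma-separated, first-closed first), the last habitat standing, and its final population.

Round 1: Ashgrove=7 Dunmere=20 Fernhollow=3 Greywater=8 Hollowpine=19 Juniper=11 → close Dunmere (overflow 10)
  20÷5 = 4 each, +1 to first 0
Round 2: Ashgrove=11 Fernhollow=7 Greywater=12 Hollowpine=23 Juniper=15 → close Hollowpine (overflow 11)
  23÷4 = 5 each, +1 to first 3
Round 3: Ashgrove=17 Fernhollow=13 Greywater=18 Juniper=20 → close Greywater (overflow 12)
  18÷3 = 6 each, +1 to first 0
Round 4: Ashgrove=23 Fernhollow=19 Juniper=26 → close Juniper (overflow 13)
  26÷2 = 13 each, +1 to first 0
Round 5: Ashgrove=36 Fernhollow=32 → close Fernhollow (overflow 24)
  32÷1 = 32 each, +1 to first 0

Closure order: Dunmere, Hollowpine, Greywater, Juniper, Fernhollow
Last habitat: Ashgrove with 68 animals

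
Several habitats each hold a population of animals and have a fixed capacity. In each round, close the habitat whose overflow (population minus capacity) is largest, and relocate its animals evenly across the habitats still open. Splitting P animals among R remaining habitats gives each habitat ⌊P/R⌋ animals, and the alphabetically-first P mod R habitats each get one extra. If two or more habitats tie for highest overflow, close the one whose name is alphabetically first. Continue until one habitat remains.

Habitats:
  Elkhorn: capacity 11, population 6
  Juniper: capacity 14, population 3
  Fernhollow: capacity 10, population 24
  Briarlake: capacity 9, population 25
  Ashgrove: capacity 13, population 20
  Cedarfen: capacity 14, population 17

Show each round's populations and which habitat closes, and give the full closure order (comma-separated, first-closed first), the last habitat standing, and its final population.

Round 1: Ashgrove=20 Briarlake=25 Cedarfen=17 Elkhorn=6 Fernhollow=24 Juniper=3 → close Briarlake (overflow 16)
  25÷5 = 5 each, +1 to first 0
Round 2: Ashgrove=25 Cedarfen=22 Elkhorn=11 Fernhollow=29 Juniper=8 → close Fernhollow (overflow 19)
  29÷4 = 7 each, +1 to first 1
Round 3: Ashgrove=33 Cedarfen=29 Elkhorn=18 Juniper=15 → close Ashgrove (overflow 20)
  33÷3 = 11 each, +1 to first 0
Round 4: Cedarfen=40 Elkhorn=29 Juniper=26 → close Cedarfen (overflow 26)
  40÷2 = 20 each, +1 to first 0
Round 5: Elkhorn=49 Juniper=46 → close Elkhorn (overflow 38)
  49÷1 = 49 each, +1 to first 0

Closure order: Briarlake, Fernhollow, Ashgrove, Cedarfen, Elkhorn
Last habitat: Juniper with 95 animals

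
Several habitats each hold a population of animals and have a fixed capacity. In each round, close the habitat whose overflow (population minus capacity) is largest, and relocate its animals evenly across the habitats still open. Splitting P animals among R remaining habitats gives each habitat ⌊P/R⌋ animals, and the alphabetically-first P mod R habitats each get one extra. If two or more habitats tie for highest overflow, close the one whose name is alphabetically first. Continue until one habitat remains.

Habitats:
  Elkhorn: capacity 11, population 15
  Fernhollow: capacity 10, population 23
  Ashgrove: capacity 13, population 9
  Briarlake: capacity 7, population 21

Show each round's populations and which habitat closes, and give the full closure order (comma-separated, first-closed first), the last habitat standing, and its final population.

Round 1: Ashgrove=9 Briarlake=21 Elkhorn=15 Fernhollow=23 → close Briarlake (overflow 14)
  21÷3 = 7 each, +1 to first 0
Round 2: Ashgrove=16 Elkhorn=22 Fernhollow=30 → close Fernhollow (overflow 20)
  30÷2 = 15 each, +1 to first 0
Round 3: Ashgrove=31 Elkhorn=37 → close Elkhorn (overflow 26)
  37÷1 = 37 each, +1 to first 0

Closure order: Briarlake, Fernhollow, Elkhorn
Last habitat: Ashgrove with 68 animals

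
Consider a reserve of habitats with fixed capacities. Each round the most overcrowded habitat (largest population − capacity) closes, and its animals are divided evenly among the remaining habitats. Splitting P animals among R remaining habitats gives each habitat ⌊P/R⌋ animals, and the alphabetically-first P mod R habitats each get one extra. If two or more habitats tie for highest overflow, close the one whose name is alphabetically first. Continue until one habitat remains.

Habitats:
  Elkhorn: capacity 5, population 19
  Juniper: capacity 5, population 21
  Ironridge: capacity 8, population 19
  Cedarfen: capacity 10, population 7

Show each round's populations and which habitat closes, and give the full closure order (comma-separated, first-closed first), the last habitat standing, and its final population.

Closure order: Juniper, Elkhorn, Ironridge
Last habitat: Cedarfen with 66 animals

Round 1: Cedarfen=7 Elkhorn=19 Ironridge=19 Juniper=21 → close Juniper (overflow 16)
  21÷3 = 7 each, +1 to first 0
Round 2: Cedarfen=14 Elkhorn=26 Ironridge=26 → close Elkhorn (overflow 21)
  26÷2 = 13 each, +1 to first 0
Round 3: Cedarfen=27 Ironridge=39 → close Ironridge (overflow 31)
  39÷1 = 39 each, +1 to first 0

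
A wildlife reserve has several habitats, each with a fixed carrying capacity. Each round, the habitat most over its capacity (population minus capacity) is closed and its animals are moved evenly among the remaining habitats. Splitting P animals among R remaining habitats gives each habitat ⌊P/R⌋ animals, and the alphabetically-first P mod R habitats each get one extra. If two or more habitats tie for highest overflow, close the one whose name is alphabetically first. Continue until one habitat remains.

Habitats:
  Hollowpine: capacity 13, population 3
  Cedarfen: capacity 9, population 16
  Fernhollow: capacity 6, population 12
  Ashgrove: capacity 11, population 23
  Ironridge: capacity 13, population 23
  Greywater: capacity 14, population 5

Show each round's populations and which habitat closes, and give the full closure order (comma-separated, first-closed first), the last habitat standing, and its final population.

Round 1: Ashgrove=23 Cedarfen=16 Fernhollow=12 Greywater=5 Hollowpine=3 Ironridge=23 → close Ashgrove (overflow 12)
  23÷5 = 4 each, +1 to first 3
Round 2: Cedarfen=21 Fernhollow=17 Greywater=10 Hollowpine=7 Ironridge=27 → close Ironridge (overflow 14)
  27÷4 = 6 each, +1 to first 3
Round 3: Cedarfen=28 Fernhollow=24 Greywater=17 Hollowpine=13 → close Cedarfen (overflow 19)
  28÷3 = 9 each, +1 to first 1
Round 4: Fernhollow=34 Greywater=26 Hollowpine=22 → close Fernhollow (overflow 28)
  34÷2 = 17 each, +1 to first 0
Round 5: Greywater=43 Hollowpine=39 → close Greywater (overflow 29)
  43÷1 = 43 each, +1 to first 0

Closure order: Ashgrove, Ironridge, Cedarfen, Fernhollow, Greywater
Last habitat: Hollowpine with 82 animals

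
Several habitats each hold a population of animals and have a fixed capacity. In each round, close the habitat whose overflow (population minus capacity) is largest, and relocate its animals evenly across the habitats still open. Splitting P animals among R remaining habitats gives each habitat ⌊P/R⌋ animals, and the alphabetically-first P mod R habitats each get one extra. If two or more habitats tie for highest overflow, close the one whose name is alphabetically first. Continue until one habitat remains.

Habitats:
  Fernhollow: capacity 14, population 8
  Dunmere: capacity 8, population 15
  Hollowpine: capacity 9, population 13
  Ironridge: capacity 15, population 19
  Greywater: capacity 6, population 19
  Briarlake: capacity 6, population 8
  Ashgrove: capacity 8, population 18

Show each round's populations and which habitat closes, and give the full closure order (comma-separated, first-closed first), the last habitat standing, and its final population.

Round 1: Ashgrove=18 Briarlake=8 Dunmere=15 Fernhollow=8 Greywater=19 Hollowpine=13 Ironridge=19 → close Greywater (overflow 13)
  19÷6 = 3 each, +1 to first 1
Round 2: Ashgrove=22 Briarlake=11 Dunmere=18 Fernhollow=11 Hollowpine=16 Ironridge=22 → close Ashgrove (overflow 14)
  22÷5 = 4 each, +1 to first 2
Round 3: Briarlake=16 Dunmere=23 Fernhollow=15 Hollowpine=20 Ironridge=26 → close Dunmere (overflow 15)
  23÷4 = 5 each, +1 to first 3
Round 4: Briarlake=22 Fernhollow=21 Hollowpine=26 Ironridge=31 → close Hollowpine (overflow 17)
  26÷3 = 8 each, +1 to first 2
Round 5: Briarlake=31 Fernhollow=30 Ironridge=39 → close Briarlake (overflow 25)
  31÷2 = 15 each, +1 to first 1
Round 6: Fernhollow=46 Ironridge=54 → close Ironridge (overflow 39)
  54÷1 = 54 each, +1 to first 0

Closure order: Greywater, Ashgrove, Dunmere, Hollowpine, Briarlake, Ironridge
Last habitat: Fernhollow with 100 animals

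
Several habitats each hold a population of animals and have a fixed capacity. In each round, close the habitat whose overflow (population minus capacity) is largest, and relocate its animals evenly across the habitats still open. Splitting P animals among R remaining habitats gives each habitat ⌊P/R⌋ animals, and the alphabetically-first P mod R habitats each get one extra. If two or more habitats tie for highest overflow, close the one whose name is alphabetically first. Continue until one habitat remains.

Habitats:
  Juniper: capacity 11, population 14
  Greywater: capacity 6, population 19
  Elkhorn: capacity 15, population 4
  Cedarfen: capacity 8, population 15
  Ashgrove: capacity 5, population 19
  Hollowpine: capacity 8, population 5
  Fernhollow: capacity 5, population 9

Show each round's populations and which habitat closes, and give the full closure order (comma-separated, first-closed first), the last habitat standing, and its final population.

Closure order: Ashgrove, Greywater, Cedarfen, Fernhollow, Juniper, Hollowpine
Last habitat: Elkhorn with 85 animals

Round 1: Ashgrove=19 Cedarfen=15 Elkhorn=4 Fernhollow=9 Greywater=19 Hollowpine=5 Juniper=14 → close Ashgrove (overflow 14)
  19÷6 = 3 each, +1 to first 1
Round 2: Cedarfen=19 Elkhorn=7 Fernhollow=12 Greywater=22 Hollowpine=8 Juniper=17 → close Greywater (overflow 16)
  22÷5 = 4 each, +1 to first 2
Round 3: Cedarfen=24 Elkhorn=12 Fernhollow=16 Hollowpine=12 Juniper=21 → close Cedarfen (overflow 16)
  24÷4 = 6 each, +1 to first 0
Round 4: Elkhorn=18 Fernhollow=22 Hollowpine=18 Juniper=27 → close Fernhollow (overflow 17)
  22÷3 = 7 each, +1 to first 1
Round 5: Elkhorn=26 Hollowpine=25 Juniper=34 → close Juniper (overflow 23)
  34÷2 = 17 each, +1 to first 0
Round 6: Elkhorn=43 Hollowpine=42 → close Hollowpine (overflow 34)
  42÷1 = 42 each, +1 to first 0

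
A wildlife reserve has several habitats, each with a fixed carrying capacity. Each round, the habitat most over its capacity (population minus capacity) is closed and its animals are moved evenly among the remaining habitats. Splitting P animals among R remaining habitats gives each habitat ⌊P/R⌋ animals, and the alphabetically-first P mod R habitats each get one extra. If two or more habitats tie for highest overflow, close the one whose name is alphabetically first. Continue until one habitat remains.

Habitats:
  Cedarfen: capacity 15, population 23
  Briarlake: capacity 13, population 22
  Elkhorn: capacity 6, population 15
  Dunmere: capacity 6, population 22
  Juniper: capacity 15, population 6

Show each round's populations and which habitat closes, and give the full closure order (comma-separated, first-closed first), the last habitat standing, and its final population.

Round 1: Briarlake=22 Cedarfen=23 Dunmere=22 Elkhorn=15 Juniper=6 → close Dunmere (overflow 16)
  22÷4 = 5 each, +1 to first 2
Round 2: Briarlake=28 Cedarfen=29 Elkhorn=20 Juniper=11 → close Briarlake (overflow 15)
  28÷3 = 9 each, +1 to first 1
Round 3: Cedarfen=39 Elkhorn=29 Juniper=20 → close Cedarfen (overflow 24)
  39÷2 = 19 each, +1 to first 1
Round 4: Elkhorn=49 Juniper=39 → close Elkhorn (overflow 43)
  49÷1 = 49 each, +1 to first 0

Closure order: Dunmere, Briarlake, Cedarfen, Elkhorn
Last habitat: Juniper with 88 animals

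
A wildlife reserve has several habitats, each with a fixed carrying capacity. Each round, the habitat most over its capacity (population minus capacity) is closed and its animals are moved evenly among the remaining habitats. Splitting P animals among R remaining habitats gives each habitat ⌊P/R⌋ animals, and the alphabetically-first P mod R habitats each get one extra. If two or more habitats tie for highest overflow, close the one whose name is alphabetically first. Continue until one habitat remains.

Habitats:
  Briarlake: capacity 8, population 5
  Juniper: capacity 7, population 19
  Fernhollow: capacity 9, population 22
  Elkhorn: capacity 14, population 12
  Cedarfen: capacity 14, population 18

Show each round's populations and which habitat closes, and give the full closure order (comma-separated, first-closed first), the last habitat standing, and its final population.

Round 1: Briarlake=5 Cedarfen=18 Elkhorn=12 Fernhollow=22 Juniper=19 → close Fernhollow (overflow 13)
  22÷4 = 5 each, +1 to first 2
Round 2: Briarlake=11 Cedarfen=24 Elkhorn=17 Juniper=24 → close Juniper (overflow 17)
  24÷3 = 8 each, +1 to first 0
Round 3: Briarlake=19 Cedarfen=32 Elkhorn=25 → close Cedarfen (overflow 18)
  32÷2 = 16 each, +1 to first 0
Round 4: Briarlake=35 Elkhorn=41 → close Briarlake (overflow 27)
  35÷1 = 35 each, +1 to first 0

Closure order: Fernhollow, Juniper, Cedarfen, Briarlake
Last habitat: Elkhorn with 76 animals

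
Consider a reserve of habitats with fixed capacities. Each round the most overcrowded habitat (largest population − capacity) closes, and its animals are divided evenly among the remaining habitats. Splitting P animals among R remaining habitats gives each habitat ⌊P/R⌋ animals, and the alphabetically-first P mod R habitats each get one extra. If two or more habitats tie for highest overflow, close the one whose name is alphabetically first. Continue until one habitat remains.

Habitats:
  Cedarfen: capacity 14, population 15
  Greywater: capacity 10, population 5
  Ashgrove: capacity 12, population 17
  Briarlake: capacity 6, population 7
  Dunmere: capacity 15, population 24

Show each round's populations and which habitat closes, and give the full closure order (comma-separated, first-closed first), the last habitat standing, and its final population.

Closure order: Dunmere, Ashgrove, Briarlake, Cedarfen
Last habitat: Greywater with 68 animals

Round 1: Ashgrove=17 Briarlake=7 Cedarfen=15 Dunmere=24 Greywater=5 → close Dunmere (overflow 9)
  24÷4 = 6 each, +1 to first 0
Round 2: Ashgrove=23 Briarlake=13 Cedarfen=21 Greywater=11 → close Ashgrove (overflow 11)
  23÷3 = 7 each, +1 to first 2
Round 3: Briarlake=21 Cedarfen=29 Greywater=18 → close Briarlake (overflow 15)
  21÷2 = 10 each, +1 to first 1
Round 4: Cedarfen=40 Greywater=28 → close Cedarfen (overflow 26)
  40÷1 = 40 each, +1 to first 0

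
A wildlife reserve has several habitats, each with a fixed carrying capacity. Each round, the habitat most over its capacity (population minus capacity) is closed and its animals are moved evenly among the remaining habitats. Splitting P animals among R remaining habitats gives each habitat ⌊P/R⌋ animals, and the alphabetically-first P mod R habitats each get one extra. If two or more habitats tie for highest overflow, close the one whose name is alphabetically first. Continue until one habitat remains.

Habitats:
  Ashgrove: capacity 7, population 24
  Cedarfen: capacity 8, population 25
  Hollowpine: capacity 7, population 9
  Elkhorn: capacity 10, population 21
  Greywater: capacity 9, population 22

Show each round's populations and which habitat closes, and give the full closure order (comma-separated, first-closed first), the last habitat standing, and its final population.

Round 1: Ashgrove=24 Cedarfen=25 Elkhorn=21 Greywater=22 Hollowpine=9 → close Ashgrove (overflow 17)
  24÷4 = 6 each, +1 to first 0
Round 2: Cedarfen=31 Elkhorn=27 Greywater=28 Hollowpine=15 → close Cedarfen (overflow 23)
  31÷3 = 10 each, +1 to first 1
Round 3: Elkhorn=38 Greywater=38 Hollowpine=25 → close Greywater (overflow 29)
  38÷2 = 19 each, +1 to first 0
Round 4: Elkhorn=57 Hollowpine=44 → close Elkhorn (overflow 47)
  57÷1 = 57 each, +1 to first 0

Closure order: Ashgrove, Cedarfen, Greywater, Elkhorn
Last habitat: Hollowpine with 101 animals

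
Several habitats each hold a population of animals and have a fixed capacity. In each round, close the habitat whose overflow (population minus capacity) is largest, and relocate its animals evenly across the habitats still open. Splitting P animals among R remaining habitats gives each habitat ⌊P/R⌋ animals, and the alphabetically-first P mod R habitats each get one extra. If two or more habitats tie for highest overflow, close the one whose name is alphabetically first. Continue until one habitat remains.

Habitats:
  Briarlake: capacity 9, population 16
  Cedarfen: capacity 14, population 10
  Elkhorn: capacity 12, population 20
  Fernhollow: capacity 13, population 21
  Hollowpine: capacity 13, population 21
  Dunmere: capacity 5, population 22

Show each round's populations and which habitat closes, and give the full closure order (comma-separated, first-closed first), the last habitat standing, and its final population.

Round 1: Briarlake=16 Cedarfen=10 Dunmere=22 Elkhorn=20 Fernhollow=21 Hollowpine=21 → close Dunmere (overflow 17)
  22÷5 = 4 each, +1 to first 2
Round 2: Briarlake=21 Cedarfen=15 Elkhorn=24 Fernhollow=25 Hollowpine=25 → close Briarlake (overflow 12)
  21÷4 = 5 each, +1 to first 1
Round 3: Cedarfen=21 Elkhorn=29 Fernhollow=30 Hollowpine=30 → close Elkhorn (overflow 17)
  29÷3 = 9 each, +1 to first 2
Round 4: Cedarfen=31 Fernhollow=40 Hollowpine=39 → close Fernhollow (overflow 27)
  40÷2 = 20 each, +1 to first 0
Round 5: Cedarfen=51 Hollowpine=59 → close Hollowpine (overflow 46)
  59÷1 = 59 each, +1 to first 0

Closure order: Dunmere, Briarlake, Elkhorn, Fernhollow, Hollowpine
Last habitat: Cedarfen with 110 animals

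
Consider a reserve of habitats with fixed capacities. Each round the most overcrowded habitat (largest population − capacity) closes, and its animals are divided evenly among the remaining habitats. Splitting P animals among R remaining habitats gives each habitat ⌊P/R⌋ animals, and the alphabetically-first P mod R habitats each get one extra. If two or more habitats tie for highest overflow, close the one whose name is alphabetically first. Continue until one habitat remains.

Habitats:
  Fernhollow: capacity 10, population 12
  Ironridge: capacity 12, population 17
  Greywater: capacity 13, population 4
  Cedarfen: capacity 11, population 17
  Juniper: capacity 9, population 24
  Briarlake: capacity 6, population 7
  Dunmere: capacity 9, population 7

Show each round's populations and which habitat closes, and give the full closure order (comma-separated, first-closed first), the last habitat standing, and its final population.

Closure order: Juniper, Cedarfen, Ironridge, Briarlake, Fernhollow, Dunmere
Last habitat: Greywater with 88 animals

Round 1: Briarlake=7 Cedarfen=17 Dunmere=7 Fernhollow=12 Greywater=4 Ironridge=17 Juniper=24 → close Juniper (overflow 15)
  24÷6 = 4 each, +1 to first 0
Round 2: Briarlake=11 Cedarfen=21 Dunmere=11 Fernhollow=16 Greywater=8 Ironridge=21 → close Cedarfen (overflow 10)
  21÷5 = 4 each, +1 to first 1
Round 3: Briarlake=16 Dunmere=15 Fernhollow=20 Greywater=12 Ironridge=25 → close Ironridge (overflow 13)
  25÷4 = 6 each, +1 to first 1
Round 4: Briarlake=23 Dunmere=21 Fernhollow=26 Greywater=18 → close Briarlake (overflow 17)
  23÷3 = 7 each, +1 to first 2
Round 5: Dunmere=29 Fernhollow=34 Greywater=25 → close Fernhollow (overflow 24)
  34÷2 = 17 each, +1 to first 0
Round 6: Dunmere=46 Greywater=42 → close Dunmere (overflow 37)
  46÷1 = 46 each, +1 to first 0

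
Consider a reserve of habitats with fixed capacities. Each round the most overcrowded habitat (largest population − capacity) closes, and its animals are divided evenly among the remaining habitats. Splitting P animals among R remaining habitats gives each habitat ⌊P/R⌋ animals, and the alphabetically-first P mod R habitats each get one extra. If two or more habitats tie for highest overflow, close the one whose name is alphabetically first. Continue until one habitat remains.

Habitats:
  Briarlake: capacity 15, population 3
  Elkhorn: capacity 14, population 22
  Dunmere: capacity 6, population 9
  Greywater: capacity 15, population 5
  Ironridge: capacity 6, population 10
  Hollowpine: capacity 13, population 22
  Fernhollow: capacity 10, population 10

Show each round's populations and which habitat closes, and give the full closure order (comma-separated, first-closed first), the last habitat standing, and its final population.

Round 1: Briarlake=3 Dunmere=9 Elkhorn=22 Fernhollow=10 Greywater=5 Hollowpine=22 Ironridge=10 → close Hollowpine (overflow 9)
  22÷6 = 3 each, +1 to first 4
Round 2: Briarlake=7 Dunmere=13 Elkhorn=26 Fernhollow=14 Greywater=8 Ironridge=13 → close Elkhorn (overflow 12)
  26÷5 = 5 each, +1 to first 1
Round 3: Briarlake=13 Dunmere=18 Fernhollow=19 Greywater=13 Ironridge=18 → close Dunmere (overflow 12)
  18÷4 = 4 each, +1 to first 2
Round 4: Briarlake=18 Fernhollow=24 Greywater=17 Ironridge=22 → close Ironridge (overflow 16)
  22÷3 = 7 each, +1 to first 1
Round 5: Briarlake=26 Fernhollow=31 Greywater=24 → close Fernhollow (overflow 21)
  31÷2 = 15 each, +1 to first 1
Round 6: Briarlake=42 Greywater=39 → close Briarlake (overflow 27)
  42÷1 = 42 each, +1 to first 0

Closure order: Hollowpine, Elkhorn, Dunmere, Ironridge, Fernhollow, Briarlake
Last habitat: Greywater with 81 animals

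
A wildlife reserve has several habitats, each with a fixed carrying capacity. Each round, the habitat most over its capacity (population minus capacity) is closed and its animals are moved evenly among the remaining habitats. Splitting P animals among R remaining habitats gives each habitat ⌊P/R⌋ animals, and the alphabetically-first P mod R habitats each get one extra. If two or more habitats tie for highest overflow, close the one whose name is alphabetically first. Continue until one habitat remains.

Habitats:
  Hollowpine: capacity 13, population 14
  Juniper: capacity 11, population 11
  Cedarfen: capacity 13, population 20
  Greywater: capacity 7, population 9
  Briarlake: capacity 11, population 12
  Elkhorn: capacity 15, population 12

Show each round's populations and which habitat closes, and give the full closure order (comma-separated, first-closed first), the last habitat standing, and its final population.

Closure order: Cedarfen, Greywater, Briarlake, Hollowpine, Juniper
Last habitat: Elkhorn with 78 animals

Round 1: Briarlake=12 Cedarfen=20 Elkhorn=12 Greywater=9 Hollowpine=14 Juniper=11 → close Cedarfen (overflow 7)
  20÷5 = 4 each, +1 to first 0
Round 2: Briarlake=16 Elkhorn=16 Greywater=13 Hollowpine=18 Juniper=15 → close Greywater (overflow 6)
  13÷4 = 3 each, +1 to first 1
Round 3: Briarlake=20 Elkhorn=19 Hollowpine=21 Juniper=18 → close Briarlake (overflow 9)
  20÷3 = 6 each, +1 to first 2
Round 4: Elkhorn=26 Hollowpine=28 Juniper=24 → close Hollowpine (overflow 15)
  28÷2 = 14 each, +1 to first 0
Round 5: Elkhorn=40 Juniper=38 → close Juniper (overflow 27)
  38÷1 = 38 each, +1 to first 0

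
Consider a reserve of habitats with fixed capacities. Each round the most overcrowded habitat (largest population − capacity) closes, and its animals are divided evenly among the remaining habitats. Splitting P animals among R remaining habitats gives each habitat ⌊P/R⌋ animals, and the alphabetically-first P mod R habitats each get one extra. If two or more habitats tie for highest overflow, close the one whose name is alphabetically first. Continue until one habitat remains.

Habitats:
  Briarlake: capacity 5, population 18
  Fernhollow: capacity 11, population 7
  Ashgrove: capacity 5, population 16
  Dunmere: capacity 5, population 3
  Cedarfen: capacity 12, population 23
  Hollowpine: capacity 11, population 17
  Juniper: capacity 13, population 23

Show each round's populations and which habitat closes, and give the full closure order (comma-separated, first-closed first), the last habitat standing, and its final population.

Round 1: Ashgrove=16 Briarlake=18 Cedarfen=23 Dunmere=3 Fernhollow=7 Hollowpine=17 Juniper=23 → close Briarlake (overflow 13)
  18÷6 = 3 each, +1 to first 0
Round 2: Ashgrove=19 Cedarfen=26 Dunmere=6 Fernhollow=10 Hollowpine=20 Juniper=26 → close Ashgrove (overflow 14)
  19÷5 = 3 each, +1 to first 4
Round 3: Cedarfen=30 Dunmere=10 Fernhollow=14 Hollowpine=24 Juniper=29 → close Cedarfen (overflow 18)
  30÷4 = 7 each, +1 to first 2
Round 4: Dunmere=18 Fernhollow=22 Hollowpine=31 Juniper=36 → close Juniper (overflow 23)
  36÷3 = 12 each, +1 to first 0
Round 5: Dunmere=30 Fernhollow=34 Hollowpine=43 → close Hollowpine (overflow 32)
  43÷2 = 21 each, +1 to first 1
Round 6: Dunmere=52 Fernhollow=55 → close Dunmere (overflow 47)
  52÷1 = 52 each, +1 to first 0

Closure order: Briarlake, Ashgrove, Cedarfen, Juniper, Hollowpine, Dunmere
Last habitat: Fernhollow with 107 animals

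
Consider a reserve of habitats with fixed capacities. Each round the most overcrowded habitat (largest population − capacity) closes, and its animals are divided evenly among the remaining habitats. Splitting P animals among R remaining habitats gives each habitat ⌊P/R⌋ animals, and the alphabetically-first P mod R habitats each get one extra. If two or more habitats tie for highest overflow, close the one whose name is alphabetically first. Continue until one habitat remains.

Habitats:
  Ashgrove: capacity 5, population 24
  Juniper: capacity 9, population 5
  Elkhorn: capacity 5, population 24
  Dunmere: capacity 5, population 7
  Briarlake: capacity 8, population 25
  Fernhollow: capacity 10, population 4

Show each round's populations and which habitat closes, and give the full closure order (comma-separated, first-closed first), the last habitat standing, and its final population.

Closure order: Ashgrove, Elkhorn, Briarlake, Dunmere, Fernhollow
Last habitat: Juniper with 89 animals

Round 1: Ashgrove=24 Briarlake=25 Dunmere=7 Elkhorn=24 Fernhollow=4 Juniper=5 → close Ashgrove (overflow 19)
  24÷5 = 4 each, +1 to first 4
Round 2: Briarlake=30 Dunmere=12 Elkhorn=29 Fernhollow=9 Juniper=9 → close Elkhorn (overflow 24)
  29÷4 = 7 each, +1 to first 1
Round 3: Briarlake=38 Dunmere=19 Fernhollow=16 Juniper=16 → close Briarlake (overflow 30)
  38÷3 = 12 each, +1 to first 2
Round 4: Dunmere=32 Fernhollow=29 Juniper=28 → close Dunmere (overflow 27)
  32÷2 = 16 each, +1 to first 0
Round 5: Fernhollow=45 Juniper=44 → close Fernhollow (overflow 35)
  45÷1 = 45 each, +1 to first 0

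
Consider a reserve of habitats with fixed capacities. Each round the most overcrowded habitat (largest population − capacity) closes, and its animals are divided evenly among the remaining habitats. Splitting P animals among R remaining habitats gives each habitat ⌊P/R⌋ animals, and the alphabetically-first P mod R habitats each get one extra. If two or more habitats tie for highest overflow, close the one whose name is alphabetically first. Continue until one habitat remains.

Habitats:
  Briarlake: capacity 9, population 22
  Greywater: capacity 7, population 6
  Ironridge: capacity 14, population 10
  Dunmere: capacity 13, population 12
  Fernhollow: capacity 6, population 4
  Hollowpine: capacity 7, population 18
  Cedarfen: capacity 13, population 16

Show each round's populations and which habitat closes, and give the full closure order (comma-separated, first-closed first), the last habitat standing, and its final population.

Closure order: Briarlake, Hollowpine, Cedarfen, Dunmere, Greywater, Fernhollow
Last habitat: Ironridge with 88 animals

Round 1: Briarlake=22 Cedarfen=16 Dunmere=12 Fernhollow=4 Greywater=6 Hollowpine=18 Ironridge=10 → close Briarlake (overflow 13)
  22÷6 = 3 each, +1 to first 4
Round 2: Cedarfen=20 Dunmere=16 Fernhollow=8 Greywater=10 Hollowpine=21 Ironridge=13 → close Hollowpine (overflow 14)
  21÷5 = 4 each, +1 to first 1
Round 3: Cedarfen=25 Dunmere=20 Fernhollow=12 Greywater=14 Ironridge=17 → close Cedarfen (overflow 12)
  25÷4 = 6 each, +1 to first 1
Round 4: Dunmere=27 Fernhollow=18 Greywater=20 Ironridge=23 → close Dunmere (overflow 14)
  27÷3 = 9 each, +1 to first 0
Round 5: Fernhollow=27 Greywater=29 Ironridge=32 → close Greywater (overflow 22)
  29÷2 = 14 each, +1 to first 1
Round 6: Fernhollow=42 Ironridge=46 → close Fernhollow (overflow 36)
  42÷1 = 42 each, +1 to first 0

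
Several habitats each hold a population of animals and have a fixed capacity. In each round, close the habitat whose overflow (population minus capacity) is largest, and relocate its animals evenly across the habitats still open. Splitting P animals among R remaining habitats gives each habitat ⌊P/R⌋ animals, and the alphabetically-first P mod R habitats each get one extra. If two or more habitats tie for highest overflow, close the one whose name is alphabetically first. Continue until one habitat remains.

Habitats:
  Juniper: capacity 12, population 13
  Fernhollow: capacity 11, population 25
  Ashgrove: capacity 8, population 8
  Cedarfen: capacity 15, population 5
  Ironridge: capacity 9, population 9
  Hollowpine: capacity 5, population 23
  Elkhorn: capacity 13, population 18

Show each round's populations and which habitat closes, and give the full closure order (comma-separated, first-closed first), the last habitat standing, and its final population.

Round 1: Ashgrove=8 Cedarfen=5 Elkhorn=18 Fernhollow=25 Hollowpine=23 Ironridge=9 Juniper=13 → close Hollowpine (overflow 18)
  23÷6 = 3 each, +1 to first 5
Round 2: Ashgrove=12 Cedarfen=9 Elkhorn=22 Fernhollow=29 Ironridge=13 Juniper=16 → close Fernhollow (overflow 18)
  29÷5 = 5 each, +1 to first 4
Round 3: Ashgrove=18 Cedarfen=15 Elkhorn=28 Ironridge=19 Juniper=21 → close Elkhorn (overflow 15)
  28÷4 = 7 each, +1 to first 0
Round 4: Ashgrove=25 Cedarfen=22 Ironridge=26 Juniper=28 → close Ashgrove (overflow 17)
  25÷3 = 8 each, +1 to first 1
Round 5: Cedarfen=31 Ironridge=34 Juniper=36 → close Ironridge (overflow 25)
  34÷2 = 17 each, +1 to first 0
Round 6: Cedarfen=48 Juniper=53 → close Juniper (overflow 41)
  53÷1 = 53 each, +1 to first 0

Closure order: Hollowpine, Fernhollow, Elkhorn, Ashgrove, Ironridge, Juniper
Last habitat: Cedarfen with 101 animals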